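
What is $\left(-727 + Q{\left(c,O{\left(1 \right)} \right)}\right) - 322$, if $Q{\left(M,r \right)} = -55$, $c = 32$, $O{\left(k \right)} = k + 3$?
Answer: $-1104$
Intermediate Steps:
$O{\left(k \right)} = 3 + k$
$\left(-727 + Q{\left(c,O{\left(1 \right)} \right)}\right) - 322 = \left(-727 - 55\right) - 322 = -782 - 322 = -1104$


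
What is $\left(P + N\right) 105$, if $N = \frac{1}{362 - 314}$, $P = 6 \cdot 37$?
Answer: $\frac{372995}{16} \approx 23312.0$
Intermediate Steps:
$P = 222$
$N = \frac{1}{48} \approx 0.020833$
$\left(P + N\right) 105 = \left(222 + \frac{1}{48}\right) 105 = \frac{10657}{48} \cdot 105 = \frac{372995}{16}$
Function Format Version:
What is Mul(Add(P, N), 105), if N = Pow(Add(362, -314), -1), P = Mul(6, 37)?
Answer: Rational(372995, 16) ≈ 23312.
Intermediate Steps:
P = 222
N = Rational(1, 48) (N = Pow(48, -1) = Rational(1, 48) ≈ 0.020833)
Mul(Add(P, N), 105) = Mul(Add(222, Rational(1, 48)), 105) = Mul(Rational(10657, 48), 105) = Rational(372995, 16)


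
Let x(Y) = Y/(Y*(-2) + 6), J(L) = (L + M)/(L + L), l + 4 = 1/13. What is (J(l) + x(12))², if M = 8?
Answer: 14641/10404 ≈ 1.4072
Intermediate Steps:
l = -51/13 (l = -4 + 1/13 = -51/13 ≈ -3.9231)
J(L) = (8 + L)/(2*L) (J(L) = (L + 8)/(L + L) = (8 + L)/((2*L)) = (8 + L)*(1/(2*L)) = (8 + L)/(2*L))
x(Y) = Y/(6 - 2*Y) (x(Y) = Y/(-2*Y + 6) = Y/(6 - 2*Y))
(J(l) + x(12))² = ((8 - 51/13)/(2*(-51/13)) - 1*12/(-6 + 2*12))² = ((½)*(-13/51)*(53/13) - 1*12/(-6 + 24))² = (-53/102 - 1*12/18)² = (-53/102 - 1*12*1/18)² = (-53/102 - ⅔)² = (-121/102)² = 14641/10404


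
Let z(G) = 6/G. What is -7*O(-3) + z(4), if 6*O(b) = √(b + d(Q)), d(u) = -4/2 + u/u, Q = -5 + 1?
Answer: 3/2 - 7*I/3 ≈ 1.5 - 2.3333*I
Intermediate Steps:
Q = -4
d(u) = -1 (d(u) = -4*½ + 1 = -2 + 1 = -1)
O(b) = √(-1 + b)/6 (O(b) = √(b - 1)/6 = √(-1 + b)/6)
-7*O(-3) + z(4) = -7*√(-1 - 3)/6 + 6/4 = -7*√(-4)/6 + 6*(¼) = -7*2*I/6 + 3/2 = -7*I/3 + 3/2 = 3/2 - 7*I/3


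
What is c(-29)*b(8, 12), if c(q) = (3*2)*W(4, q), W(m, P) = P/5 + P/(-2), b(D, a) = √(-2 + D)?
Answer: 261*√6/5 ≈ 127.86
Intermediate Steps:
W(m, P) = -3*P/10 (W(m, P) = P*(⅕) + P*(-½) = P/5 - P/2 = -3*P/10)
c(q) = -9*q/5 (c(q) = (3*2)*(-3*q/10) = 6*(-3*q/10) = -9*q/5)
c(-29)*b(8, 12) = (-9/5*(-29))*√(-2 + 8) = 261*√6/5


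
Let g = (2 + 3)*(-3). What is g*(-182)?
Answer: 2730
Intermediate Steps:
g = -15 (g = 5*(-3) = -15)
g*(-182) = -15*(-182) = 2730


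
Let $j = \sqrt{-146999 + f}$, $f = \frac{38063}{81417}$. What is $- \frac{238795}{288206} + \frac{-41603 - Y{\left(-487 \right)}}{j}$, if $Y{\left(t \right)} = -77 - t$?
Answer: $- \frac{238795}{288206} + \frac{42013 i \sqrt{15225207374685}}{1496022440} \approx -0.82856 + 109.58 i$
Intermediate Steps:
$f = \frac{38063}{81417}$ ($f = 38063 \cdot \frac{1}{81417} = \frac{38063}{81417} \approx 0.46751$)
$j = \frac{8 i \sqrt{15225207374685}}{81417}$ ($j = \sqrt{-146999 + \frac{38063}{81417}} = \sqrt{- \frac{11968179520}{81417}} = \frac{8 i \sqrt{15225207374685}}{81417} \approx 383.4 i$)
$- \frac{238795}{288206} + \frac{-41603 - Y{\left(-487 \right)}}{j} = - \frac{238795}{288206} + \frac{-41603 - \left(-77 - -487\right)}{\frac{8}{81417} i \sqrt{15225207374685}} = \left(-238795\right) \frac{1}{288206} + \left(-41603 - \left(-77 + 487\right)\right) \left(- \frac{i \sqrt{15225207374685}}{1496022440}\right) = - \frac{238795}{288206} + \left(-41603 - 410\right) \left(- \frac{i \sqrt{15225207374685}}{1496022440}\right) = - \frac{238795}{288206} - 42013 \left(- \frac{i \sqrt{15225207374685}}{1496022440}\right) = - \frac{238795}{288206} + \frac{42013 i \sqrt{15225207374685}}{1496022440}$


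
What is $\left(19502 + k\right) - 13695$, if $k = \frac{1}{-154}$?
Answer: $\frac{894277}{154} \approx 5807.0$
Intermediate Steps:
$k = - \frac{1}{154} \approx -0.0064935$
$\left(19502 + k\right) - 13695 = \left(19502 - \frac{1}{154}\right) - 13695 = \frac{3003307}{154} - 13695 = \frac{894277}{154}$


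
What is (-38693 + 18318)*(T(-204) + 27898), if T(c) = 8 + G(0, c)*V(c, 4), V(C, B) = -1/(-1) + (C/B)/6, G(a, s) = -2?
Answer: -568890375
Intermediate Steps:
V(C, B) = 1 + C/(6*B) (V(C, B) = -1*(-1) + (C/B)*(⅙) = 1 + C/(6*B))
T(c) = 6 - c/12 (T(c) = 8 - 2*(4 + c/6)/4 = 8 - (4 + c/6)/2 = 8 - 2*(1 + c/24) = 8 + (-2 - c/12) = 6 - c/12)
(-38693 + 18318)*(T(-204) + 27898) = (-38693 + 18318)*((6 - 1/12*(-204)) + 27898) = -20375*((6 + 17) + 27898) = -20375*(23 + 27898) = -20375*27921 = -568890375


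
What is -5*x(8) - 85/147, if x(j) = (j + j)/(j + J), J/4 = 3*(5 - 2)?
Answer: -3875/1617 ≈ -2.3964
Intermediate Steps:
J = 36 (J = 4*(3*(5 - 2)) = 4*(3*3) = 4*9 = 36)
x(j) = 2*j/(36 + j) (x(j) = (j + j)/(j + 36) = (2*j)/(36 + j) = 2*j/(36 + j))
-5*x(8) - 85/147 = -10*8/(36 + 8) - 85/147 = -10*8/44 - 85*1/147 = -10*8/44 - 85/147 = -5*4/11 - 85/147 = -20/11 - 85/147 = -3875/1617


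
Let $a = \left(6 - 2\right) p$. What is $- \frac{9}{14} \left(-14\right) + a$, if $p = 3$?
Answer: $21$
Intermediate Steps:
$a = 12$ ($a = \left(6 - 2\right) 3 = 4 \cdot 3 = 12$)
$- \frac{9}{14} \left(-14\right) + a = - \frac{9}{14} \left(-14\right) + 12 = \left(-9\right) \frac{1}{14} \left(-14\right) + 12 = \left(- \frac{9}{14}\right) \left(-14\right) + 12 = 9 + 12 = 21$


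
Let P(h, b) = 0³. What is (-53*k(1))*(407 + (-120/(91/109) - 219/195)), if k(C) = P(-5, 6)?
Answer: 0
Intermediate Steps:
P(h, b) = 0
k(C) = 0
(-53*k(1))*(407 + (-120/(91/109) - 219/195)) = (-53*0)*(407 + (-120/(91/109) - 219/195)) = 0*(407 + (-120/(91*(1/109)) - 219*1/195)) = 0*(407 + (-120/91/109 - 73/65)) = 0*(407 + (-120*109/91 - 73/65)) = 0*(407 + (-13080/91 - 73/65)) = 0*(407 - 65911/455) = 0*(119274/455) = 0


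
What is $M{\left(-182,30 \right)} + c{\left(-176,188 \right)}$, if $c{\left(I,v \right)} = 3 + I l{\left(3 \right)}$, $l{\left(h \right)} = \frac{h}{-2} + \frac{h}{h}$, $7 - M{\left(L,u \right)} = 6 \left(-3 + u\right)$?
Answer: $-64$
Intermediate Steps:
$M{\left(L,u \right)} = 25 - 6 u$ ($M{\left(L,u \right)} = 7 - 6 \left(-3 + u\right) = 7 - \left(-18 + 6 u\right) = 25 - 6 u$)
$l{\left(h \right)} = 1 - \frac{h}{2}$ ($l{\left(h \right)} = h \left(- \frac{1}{2}\right) + 1 = - \frac{h}{2} + 1 = 1 - \frac{h}{2}$)
$c{\left(I,v \right)} = 3 - \frac{I}{2}$ ($c{\left(I,v \right)} = 3 + I \left(1 - \frac{3}{2}\right) = 3 + I \left(- \frac{1}{2}\right) = 3 - \frac{I}{2}$)
$M{\left(-182,30 \right)} + c{\left(-176,188 \right)} = \left(25 - 180\right) + \left(3 - -88\right) = \left(25 - 180\right) + \left(3 + 88\right) = -155 + 91 = -64$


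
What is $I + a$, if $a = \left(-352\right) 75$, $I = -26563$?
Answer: $-52963$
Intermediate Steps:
$a = -26400$
$I + a = -26563 - 26400 = -52963$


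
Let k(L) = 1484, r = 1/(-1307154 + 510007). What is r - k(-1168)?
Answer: -1182966149/797147 ≈ -1484.0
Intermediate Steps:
r = -1/797147 (r = 1/(-797147) = -1/797147 ≈ -1.2545e-6)
r - k(-1168) = -1/797147 - 1*1484 = -1/797147 - 1484 = -1182966149/797147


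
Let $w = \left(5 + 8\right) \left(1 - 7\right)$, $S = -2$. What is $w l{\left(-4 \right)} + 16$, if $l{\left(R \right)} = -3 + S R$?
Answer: $-374$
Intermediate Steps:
$l{\left(R \right)} = -3 - 2 R$
$w = -78$ ($w = 13 \left(-6\right) = -78$)
$w l{\left(-4 \right)} + 16 = - 78 \left(-3 - -8\right) + 16 = - 78 \left(-3 + 8\right) + 16 = \left(-78\right) 5 + 16 = -390 + 16 = -374$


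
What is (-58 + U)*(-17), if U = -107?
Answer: 2805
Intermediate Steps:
(-58 + U)*(-17) = (-58 - 107)*(-17) = -165*(-17) = 2805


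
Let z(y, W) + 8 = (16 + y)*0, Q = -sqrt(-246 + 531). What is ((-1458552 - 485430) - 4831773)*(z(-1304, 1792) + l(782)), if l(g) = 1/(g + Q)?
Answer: 33127547043150/611239 - 6775755*sqrt(285)/611239 ≈ 5.4197e+7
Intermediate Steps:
Q = -sqrt(285) ≈ -16.882
l(g) = 1/(g - sqrt(285))
z(y, W) = -8 (z(y, W) = -8 + (16 + y)*0 = -8 + 0 = -8)
((-1458552 - 485430) - 4831773)*(z(-1304, 1792) + l(782)) = ((-1458552 - 485430) - 4831773)*(-8 + 1/(782 - sqrt(285))) = (-1943982 - 4831773)*(-8 + 1/(782 - sqrt(285))) = -6775755*(-8 + 1/(782 - sqrt(285))) = 54206040 - 6775755/(782 - sqrt(285))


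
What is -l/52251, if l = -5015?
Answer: 5015/52251 ≈ 0.095979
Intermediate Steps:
-l/52251 = -(-5015)/52251 = -1*(-5015/52251) = 5015/52251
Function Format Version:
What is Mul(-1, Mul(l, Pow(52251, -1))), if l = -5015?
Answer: Rational(5015, 52251) ≈ 0.095979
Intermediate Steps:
Mul(-1, Mul(l, Pow(52251, -1))) = Mul(-1, Mul(-5015, Pow(52251, -1))) = Mul(-1, Mul(-5015, Rational(1, 52251))) = Mul(-1, Rational(-5015, 52251)) = Rational(5015, 52251)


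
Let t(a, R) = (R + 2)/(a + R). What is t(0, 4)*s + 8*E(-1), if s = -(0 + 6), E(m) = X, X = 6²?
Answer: 279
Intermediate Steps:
t(a, R) = (2 + R)/(R + a)
X = 36
E(m) = 36
s = -6 (s = -1*6 = -6)
t(0, 4)*s + 8*E(-1) = ((2 + 4)/(4 + 0))*(-6) + 8*36 = (6/4)*(-6) + 288 = ((¼)*6)*(-6) + 288 = (3/2)*(-6) + 288 = -9 + 288 = 279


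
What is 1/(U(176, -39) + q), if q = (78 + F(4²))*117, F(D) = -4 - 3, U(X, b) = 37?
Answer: 1/8344 ≈ 0.00011985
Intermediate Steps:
F(D) = -7
q = 8307 (q = (78 - 7)*117 = 71*117 = 8307)
1/(U(176, -39) + q) = 1/(37 + 8307) = 1/8344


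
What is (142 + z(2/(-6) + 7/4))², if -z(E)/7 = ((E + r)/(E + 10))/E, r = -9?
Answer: 114488843044/5424241 ≈ 21107.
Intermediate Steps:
z(E) = -7*(-9 + E)/(E*(10 + E)) (z(E) = -7*(E - 9)/(E + 10)/E = -7*(-9 + E)/(10 + E)/E = -7*(-9 + E)/(E*(10 + E)))
(142 + z(2/(-6) + 7/4))² = (142 + 7*(9 - (2/(-6) + 7/4))/((2/(-6) + 7/4)*(10 + (2/(-6) + 7/4))))² = (142 + 7*(9 - (2*(-⅙) + 7*(¼)))/((2*(-⅙) + 7*(¼))*(10 + (2*(-⅙) + 7*(¼)))))² = (142 + 7*(9 - (-⅓ + 7/4))/((-⅓ + 7/4)*(10 + (-⅓ + 7/4))))² = (142 + 7*(9 - 1*17/12)/((17/12)*(10 + 17/12)))² = (142 + 7*(12/17)*(9 - 17/12)/(137/12))² = (142 + 7*(12/17)*(12/137)*(91/12))² = (142 + 7644/2329)² = (338362/2329)² = 114488843044/5424241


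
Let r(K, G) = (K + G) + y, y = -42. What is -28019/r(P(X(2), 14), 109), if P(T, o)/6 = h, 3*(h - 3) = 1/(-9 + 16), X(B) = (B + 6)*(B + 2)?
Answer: -196133/597 ≈ -328.53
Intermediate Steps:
X(B) = (2 + B)*(6 + B) (X(B) = (6 + B)*(2 + B) = (2 + B)*(6 + B))
h = 64/21 (h = 3 + 1/(3*(-9 + 16)) = 3 + (⅓)/7 = 3 + (⅓)*(⅐) = 3 + 1/21 = 64/21 ≈ 3.0476)
P(T, o) = 128/7 (P(T, o) = 6*(64/21) = 128/7)
r(K, G) = -42 + G + K (r(K, G) = (K + G) - 42 = (G + K) - 42 = -42 + G + K)
-28019/r(P(X(2), 14), 109) = -28019/(-42 + 109 + 128/7) = -28019/597/7 = -28019*7/597 = -196133/597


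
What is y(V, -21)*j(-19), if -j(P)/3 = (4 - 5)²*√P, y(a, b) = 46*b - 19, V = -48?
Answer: 2955*I*√19 ≈ 12881.0*I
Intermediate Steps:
y(a, b) = -19 + 46*b
j(P) = -3*√P (j(P) = -3*(4 - 5)²*√P = -3*(-1)²*√P = -3*√P)
y(V, -21)*j(-19) = (-19 + 46*(-21))*(-3*I*√19) = (-19 - 966)*(-3*I*√19) = -(-2955)*I*√19 = 2955*I*√19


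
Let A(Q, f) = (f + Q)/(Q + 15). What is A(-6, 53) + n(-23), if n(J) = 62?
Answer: 605/9 ≈ 67.222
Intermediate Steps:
A(Q, f) = (Q + f)/(15 + Q)
A(-6, 53) + n(-23) = (-6 + 53)/(15 - 6) + 62 = 47/9 + 62 = 605/9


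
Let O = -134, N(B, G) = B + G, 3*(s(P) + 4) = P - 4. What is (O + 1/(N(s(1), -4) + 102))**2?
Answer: 155276521/8649 ≈ 17953.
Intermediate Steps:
s(P) = -16/3 + P/3 (s(P) = -4 + (P - 4)/3 = -4 + (-4 + P)/3 = -4 + (-4/3 + P/3) = -16/3 + P/3)
(O + 1/(N(s(1), -4) + 102))**2 = (-134 + 1/(((-16/3 + (1/3)*1) - 4) + 102))**2 = (-134 + 1/(((-16/3 + 1/3) - 4) + 102))**2 = (-134 + 1/((-5 - 4) + 102))**2 = (-134 + 1/(-9 + 102))**2 = (-134 + 1/93)**2 = (-12461/93)**2 = 155276521/8649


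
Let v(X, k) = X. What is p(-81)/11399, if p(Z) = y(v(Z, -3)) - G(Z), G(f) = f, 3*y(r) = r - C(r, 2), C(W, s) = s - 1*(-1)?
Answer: 53/11399 ≈ 0.0046495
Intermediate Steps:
C(W, s) = 1 + s (C(W, s) = s + 1 = 1 + s)
y(r) = -1 + r/3 (y(r) = (r - (1 + 2))/3 = (r - 1*3)/3 = (r - 3)/3 = (-3 + r)/3 = -1 + r/3)
p(Z) = -1 - 2*Z/3 (p(Z) = (-1 + Z/3) - Z = -1 - 2*Z/3)
p(-81)/11399 = (-1 - ⅔*(-81))/11399 = (-1 + 54)*(1/11399) = 53*(1/11399) = 53/11399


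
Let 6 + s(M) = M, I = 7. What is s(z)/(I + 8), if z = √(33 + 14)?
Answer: -⅖ + √47/15 ≈ 0.057044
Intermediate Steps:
z = √47 ≈ 6.8557
s(M) = -6 + M
s(z)/(I + 8) = (-6 + √47)/(7 + 8) = (-6 + √47)/15 = -⅖ + √47/15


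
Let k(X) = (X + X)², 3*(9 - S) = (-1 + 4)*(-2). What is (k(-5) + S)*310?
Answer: 34410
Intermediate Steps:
S = 11 (S = 9 - (-1 + 4)*(-2)/3 = 9 - (-2) = 9 - ⅓*(-6) = 9 + 2 = 11)
k(X) = 4*X² (k(X) = (2*X)² = 4*X²)
(k(-5) + S)*310 = (4*(-5)² + 11)*310 = (4*25 + 11)*310 = (100 + 11)*310 = 111*310 = 34410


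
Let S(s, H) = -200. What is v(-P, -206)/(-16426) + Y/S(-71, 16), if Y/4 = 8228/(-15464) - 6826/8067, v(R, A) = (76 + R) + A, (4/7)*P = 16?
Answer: 95241844931/2561390116860 ≈ 0.037184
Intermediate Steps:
P = 28 (P = (7/4)*16 = 28)
v(R, A) = 76 + A + R
Y = -85966270/15593511 (Y = 4*(8228/(-15464) - 6826/8067) = 4*(8228*(-1/15464) - 6826*1/8067) = 4*(-2057/3866 - 6826/8067) = 4*(-42983135/31187022) = -85966270/15593511 ≈ -5.5130)
v(-P, -206)/(-16426) + Y/S(-71, 16) = (76 - 206 - 1*28)/(-16426) - 85966270/15593511/(-200) = (76 - 206 - 28)*(-1/16426) - 85966270/15593511*(-1/200) = -158*(-1/16426) + 8596627/311870220 = 79/8213 + 8596627/311870220 = 95241844931/2561390116860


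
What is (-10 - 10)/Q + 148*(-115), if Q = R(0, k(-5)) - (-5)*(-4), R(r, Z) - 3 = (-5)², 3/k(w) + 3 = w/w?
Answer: -34045/2 ≈ -17023.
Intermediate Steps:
k(w) = -3/2 (k(w) = 3/(-3 + w/w) = 3/(-3 + 1) = 3/(-2) = 3*(-½) = -3/2)
R(r, Z) = 28 (R(r, Z) = 3 + (-5)² = 3 + 25 = 28)
Q = 8 (Q = 28 - (-5)*(-4) = 28 - 1*20 = 28 - 20 = 8)
(-10 - 10)/Q + 148*(-115) = (-10 - 10)/8 + 148*(-115) = -20*⅛ - 17020 = -5/2 - 17020 = -34045/2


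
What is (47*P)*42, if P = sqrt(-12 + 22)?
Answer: 1974*sqrt(10) ≈ 6242.3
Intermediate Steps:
P = sqrt(10) ≈ 3.1623
(47*P)*42 = (47*sqrt(10))*42 = 1974*sqrt(10)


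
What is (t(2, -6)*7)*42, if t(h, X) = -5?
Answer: -1470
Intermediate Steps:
(t(2, -6)*7)*42 = -5*7*42 = -35*42 = -1470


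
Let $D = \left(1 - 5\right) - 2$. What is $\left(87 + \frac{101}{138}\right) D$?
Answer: $- \frac{12107}{23} \approx -526.39$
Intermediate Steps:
$D = -6$ ($D = -4 - 2 = -6$)
$\left(87 + \frac{101}{138}\right) D = \left(87 + \frac{101}{138}\right) \left(-6\right) = \frac{12107}{138} \left(-6\right) = - \frac{12107}{23}$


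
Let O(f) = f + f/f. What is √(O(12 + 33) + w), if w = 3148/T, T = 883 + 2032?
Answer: √400048770/2915 ≈ 6.8615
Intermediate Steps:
T = 2915
w = 3148/2915 ≈ 1.0799
O(f) = 1 + f (O(f) = f + 1 = 1 + f)
√(O(12 + 33) + w) = √((1 + (12 + 33)) + 3148/2915) = √((1 + 45) + 3148/2915) = √(46 + 3148/2915) = √(137238/2915) = √400048770/2915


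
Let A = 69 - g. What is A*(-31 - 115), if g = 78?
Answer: 1314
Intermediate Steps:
A = -9 (A = 69 - 1*78 = 69 - 78 = -9)
A*(-31 - 115) = -9*(-31 - 115) = -9*(-146) = 1314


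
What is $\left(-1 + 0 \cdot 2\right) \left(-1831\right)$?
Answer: $1831$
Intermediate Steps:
$\left(-1 + 0 \cdot 2\right) \left(-1831\right) = \left(-1 + 0\right) \left(-1831\right) = \left(-1\right) \left(-1831\right) = 1831$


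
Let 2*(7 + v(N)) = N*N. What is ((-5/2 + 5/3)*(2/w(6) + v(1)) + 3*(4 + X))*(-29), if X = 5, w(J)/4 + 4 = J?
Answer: -22417/24 ≈ -934.04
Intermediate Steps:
w(J) = -16 + 4*J
v(N) = -7 + N**2/2 (v(N) = -7 + (N*N)/2 = -7 + N**2/2)
((-5/2 + 5/3)*(2/w(6) + v(1)) + 3*(4 + X))*(-29) = ((-5/2 + 5/3)*(2/(-16 + 4*6) + (-7 + (1/2)*1**2)) + 3*(4 + 5))*(-29) = ((-5*1/2 + 5*(1/3))*(2/(-16 + 24) + (-7 + (1/2)*1)) + 3*9)*(-29) = ((-5/2 + 5/3)*(2/8 + (-7 + 1/2)) + 27)*(-29) = (-5*(2*(1/8) - 13/2)/6 + 27)*(-29) = (-5*(1/4 - 13/2)/6 + 27)*(-29) = (-5/6*(-25/4) + 27)*(-29) = (125/24 + 27)*(-29) = (773/24)*(-29) = -22417/24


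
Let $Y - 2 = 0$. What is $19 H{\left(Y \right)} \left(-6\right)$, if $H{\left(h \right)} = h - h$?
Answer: $0$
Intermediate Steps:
$Y = 2$ ($Y = 2 + 0 = 2$)
$H{\left(h \right)} = 0$
$19 H{\left(Y \right)} \left(-6\right) = 19 \cdot 0 \left(-6\right) = 0 \left(-6\right) = 0$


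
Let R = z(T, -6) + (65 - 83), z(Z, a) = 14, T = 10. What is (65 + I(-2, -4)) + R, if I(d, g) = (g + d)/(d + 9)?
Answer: 421/7 ≈ 60.143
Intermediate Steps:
R = -4 (R = 14 + (65 - 83) = 14 - 18 = -4)
I(d, g) = (d + g)/(9 + d)
(65 + I(-2, -4)) + R = (65 + (-2 - 4)/(9 - 2)) - 4 = (65 - 6/7) - 4 = 449/7 - 4 = 421/7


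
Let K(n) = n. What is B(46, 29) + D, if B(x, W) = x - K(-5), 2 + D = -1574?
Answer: -1525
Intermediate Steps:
D = -1576 (D = -2 - 1574 = -1576)
B(x, W) = 5 + x (B(x, W) = x - 1*(-5) = x + 5 = 5 + x)
B(46, 29) + D = (5 + 46) - 1576 = 51 - 1576 = -1525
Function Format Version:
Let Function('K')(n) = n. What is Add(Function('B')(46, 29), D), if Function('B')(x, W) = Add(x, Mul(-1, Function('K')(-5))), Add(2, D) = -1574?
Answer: -1525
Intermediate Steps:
D = -1576 (D = Add(-2, -1574) = -1576)
Function('B')(x, W) = Add(5, x) (Function('B')(x, W) = Add(x, Mul(-1, -5)) = Add(x, 5) = Add(5, x))
Add(Function('B')(46, 29), D) = Add(Add(5, 46), -1576) = Add(51, -1576) = -1525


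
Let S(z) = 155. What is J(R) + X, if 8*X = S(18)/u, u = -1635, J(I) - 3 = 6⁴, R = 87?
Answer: 3398153/2616 ≈ 1299.0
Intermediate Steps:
J(I) = 1299 (J(I) = 3 + 6⁴ = 3 + 1296 = 1299)
X = -31/2616 (X = (155/(-1635))/8 = (155*(-1/1635))/8 = (⅛)*(-31/327) = -31/2616 ≈ -0.011850)
J(R) + X = 1299 - 31/2616 = 3398153/2616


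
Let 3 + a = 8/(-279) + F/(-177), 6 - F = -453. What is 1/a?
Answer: -16461/92542 ≈ -0.17788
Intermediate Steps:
F = 459 (F = 6 - 1*(-453) = 6 + 453 = 459)
a = -92542/16461 (a = -3 + (8/(-279) + 459/(-177)) = -3 + (8*(-1/279) + 459*(-1/177)) = -3 + (-8/279 - 153/59) = -3 - 43159/16461 = -92542/16461 ≈ -5.6219)
1/a = 1/(-92542/16461) = -16461/92542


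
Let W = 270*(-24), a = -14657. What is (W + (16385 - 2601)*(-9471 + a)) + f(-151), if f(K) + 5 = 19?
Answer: -332586818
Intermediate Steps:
f(K) = 14 (f(K) = -5 + 19 = 14)
W = -6480
(W + (16385 - 2601)*(-9471 + a)) + f(-151) = (-6480 + (16385 - 2601)*(-9471 - 14657)) + 14 = (-6480 + 13784*(-24128)) + 14 = (-6480 - 332580352) + 14 = -332586832 + 14 = -332586818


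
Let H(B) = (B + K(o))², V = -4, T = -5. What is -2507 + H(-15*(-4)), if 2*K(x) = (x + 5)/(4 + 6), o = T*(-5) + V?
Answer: 125069/100 ≈ 1250.7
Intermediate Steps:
o = 21 (o = -5*(-5) - 4 = 25 - 4 = 21)
K(x) = ¼ + x/20 (K(x) = ((x + 5)/(4 + 6))/2 = ((5 + x)/10)/2 = ((5 + x)*(⅒))/2 = (½ + x/10)/2 = ¼ + x/20)
H(B) = (13/10 + B)² (H(B) = (B + (¼ + (1/20)*21))² = (B + (¼ + 21/20))² = (B + 13/10)² = (13/10 + B)²)
-2507 + H(-15*(-4)) = -2507 + (13 + 10*(-15*(-4)))²/100 = -2507 + (13 + 10*60)²/100 = -2507 + (13 + 600)²/100 = -2507 + (1/100)*613² = -2507 + (1/100)*375769 = -2507 + 375769/100 = 125069/100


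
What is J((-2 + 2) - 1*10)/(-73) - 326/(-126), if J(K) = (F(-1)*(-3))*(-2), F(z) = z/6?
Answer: 11962/4599 ≈ 2.6010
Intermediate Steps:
F(z) = z/6 (F(z) = z*(⅙) = z/6)
J(K) = -1 (J(K) = (((⅙)*(-1))*(-3))*(-2) = -⅙*(-3)*(-2) = (½)*(-2) = -1)
J((-2 + 2) - 1*10)/(-73) - 326/(-126) = -1/(-73) - 326/(-126) = -1*(-1/73) - 326*(-1/126) = 1/73 + 163/63 = 11962/4599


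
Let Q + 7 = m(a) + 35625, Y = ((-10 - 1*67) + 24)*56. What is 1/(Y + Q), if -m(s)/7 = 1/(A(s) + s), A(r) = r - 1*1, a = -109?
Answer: 219/7150357 ≈ 3.0628e-5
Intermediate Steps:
A(r) = -1 + r (A(r) = r - 1 = -1 + r)
m(s) = -7/(-1 + 2*s) (m(s) = -7/((-1 + s) + s) = -7/(-1 + 2*s))
Y = -2968 (Y = ((-10 - 67) + 24)*56 = (-77 + 24)*56 = -53*56 = -2968)
Q = 7800349/219 (Q = -7 + (-7/(-1 + 2*(-109)) + 35625) = -7 + (-7/(-1 - 218) + 35625) = -7 + (-7/(-219) + 35625) = -7 + (-7*(-1/219) + 35625) = -7 + (7/219 + 35625) = -7 + 7801882/219 = 7800349/219 ≈ 35618.)
1/(Y + Q) = 1/(-2968 + 7800349/219) = 1/(7150357/219) = 219/7150357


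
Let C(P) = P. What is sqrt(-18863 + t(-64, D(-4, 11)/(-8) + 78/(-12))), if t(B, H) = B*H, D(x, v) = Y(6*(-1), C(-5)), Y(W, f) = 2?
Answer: I*sqrt(18431) ≈ 135.76*I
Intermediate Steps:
D(x, v) = 2
sqrt(-18863 + t(-64, D(-4, 11)/(-8) + 78/(-12))) = sqrt(-18863 - 64*(2/(-8) + 78/(-12))) = sqrt(-18863 - 64*(2*(-1/8) + 78*(-1/12))) = sqrt(-18863 - 64*(-1/4 - 13/2)) = sqrt(-18863 - 64*(-27/4)) = sqrt(-18863 + 432) = sqrt(-18431) = I*sqrt(18431)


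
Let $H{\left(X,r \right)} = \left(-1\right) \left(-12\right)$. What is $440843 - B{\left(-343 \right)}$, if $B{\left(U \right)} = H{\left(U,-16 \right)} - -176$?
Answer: $440655$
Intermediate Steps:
$H{\left(X,r \right)} = 12$
$B{\left(U \right)} = 188$ ($B{\left(U \right)} = 12 - -176 = 12 + 176 = 188$)
$440843 - B{\left(-343 \right)} = 440843 - 188 = 440655$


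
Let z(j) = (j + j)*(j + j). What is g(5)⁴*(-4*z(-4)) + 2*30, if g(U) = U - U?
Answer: 60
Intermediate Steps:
g(U) = 0
z(j) = 4*j² (z(j) = (2*j)*(2*j) = 4*j²)
g(5)⁴*(-4*z(-4)) + 2*30 = 0⁴*(-16*(-4)²) + 2*30 = 0*(-16*16) + 60 = 0*(-4*64) + 60 = 0*(-256) + 60 = 0 + 60 = 60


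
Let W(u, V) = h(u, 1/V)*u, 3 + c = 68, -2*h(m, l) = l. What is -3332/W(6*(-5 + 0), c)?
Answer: -43316/3 ≈ -14439.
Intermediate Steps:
h(m, l) = -l/2
c = 65 (c = -3 + 68 = 65)
W(u, V) = -u/(2*V) (W(u, V) = (-1/(2*V))*u = -u/(2*V))
-3332/W(6*(-5 + 0), c) = -3332*(-65/(3*(-5 + 0))) = -3332/((-½*6*(-5)*1/65)) = -3332/((-½*(-30)*1/65)) = -3332/3/13 = -3332*13/3 = -43316/3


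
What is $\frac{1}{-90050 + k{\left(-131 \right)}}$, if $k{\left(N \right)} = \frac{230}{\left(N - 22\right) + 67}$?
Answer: $- \frac{43}{3872265} \approx -1.1105 \cdot 10^{-5}$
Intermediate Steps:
$k{\left(N \right)} = \frac{230}{45 + N}$ ($k{\left(N \right)} = \frac{230}{\left(-22 + N\right) + 67} = \frac{230}{45 + N}$)
$\frac{1}{-90050 + k{\left(-131 \right)}} = \frac{1}{-90050 + \frac{230}{45 - 131}} = \frac{1}{-90050 + \frac{230}{-86}} = \frac{1}{-90050 + 230 \left(- \frac{1}{86}\right)} = \frac{1}{-90050 - \frac{115}{43}} = \frac{1}{- \frac{3872265}{43}} = - \frac{43}{3872265}$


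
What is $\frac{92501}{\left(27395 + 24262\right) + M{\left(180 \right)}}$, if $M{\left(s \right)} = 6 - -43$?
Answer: $\frac{92501}{51706} \approx 1.789$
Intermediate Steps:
$M{\left(s \right)} = 49$ ($M{\left(s \right)} = 6 + 43 = 49$)
$\frac{92501}{\left(27395 + 24262\right) + M{\left(180 \right)}} = \frac{92501}{\left(27395 + 24262\right) + 49} = \frac{92501}{51657 + 49} = \frac{92501}{51706}$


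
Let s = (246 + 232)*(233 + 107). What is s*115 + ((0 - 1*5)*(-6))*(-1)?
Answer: 18689770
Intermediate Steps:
s = 162520 (s = 478*340 = 162520)
s*115 + ((0 - 1*5)*(-6))*(-1) = 162520*115 + ((0 - 1*5)*(-6))*(-1) = 18689800 + ((0 - 5)*(-6))*(-1) = 18689800 - 5*(-6)*(-1) = 18689800 + 30*(-1) = 18689800 - 30 = 18689770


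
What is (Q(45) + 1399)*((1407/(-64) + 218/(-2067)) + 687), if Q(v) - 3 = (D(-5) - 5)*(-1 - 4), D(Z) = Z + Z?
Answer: 129916380895/132288 ≈ 9.8207e+5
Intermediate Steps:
D(Z) = 2*Z
Q(v) = 78 (Q(v) = 3 + (2*(-5) - 5)*(-1 - 4) = 3 + (-10 - 5)*(-5) = 3 - 15*(-5) = 3 + 75 = 78)
(Q(45) + 1399)*((1407/(-64) + 218/(-2067)) + 687) = (78 + 1399)*((1407/(-64) + 218/(-2067)) + 687) = 1477*((1407*(-1/64) + 218*(-1/2067)) + 687) = 1477*((-1407/64 - 218/2067) + 687) = 1477*(-2922221/132288 + 687) = 1477*(87959635/132288) = 129916380895/132288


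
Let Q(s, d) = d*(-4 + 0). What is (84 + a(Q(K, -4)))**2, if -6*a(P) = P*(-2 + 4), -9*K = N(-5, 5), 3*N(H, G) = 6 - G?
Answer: 55696/9 ≈ 6188.4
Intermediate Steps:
N(H, G) = 2 - G/3 (N(H, G) = (6 - G)/3 = 2 - G/3)
K = -1/27 (K = -(2 - 1/3*5)/9 = -(2 - 5/3)/9 = -1/9*1/3 = -1/27 ≈ -0.037037)
Q(s, d) = -4*d (Q(s, d) = d*(-4) = -4*d)
a(P) = -P/3 (a(P) = -P*(-2 + 4)/6 = -P*2/6 = -P/3)
(84 + a(Q(K, -4)))**2 = (84 - (-4)*(-4)/3)**2 = (84 - 1/3*16)**2 = (84 - 16/3)**2 = (236/3)**2 = 55696/9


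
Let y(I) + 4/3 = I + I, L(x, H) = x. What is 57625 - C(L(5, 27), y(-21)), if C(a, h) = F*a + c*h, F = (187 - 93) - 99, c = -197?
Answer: 147340/3 ≈ 49113.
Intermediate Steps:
F = -5 (F = 94 - 99 = -5)
y(I) = -4/3 + 2*I (y(I) = -4/3 + (I + I) = -4/3 + 2*I)
C(a, h) = -197*h - 5*a (C(a, h) = -5*a - 197*h = -197*h - 5*a)
57625 - C(L(5, 27), y(-21)) = 57625 - (-197*(-4/3 + 2*(-21)) - 5*5) = 57625 - (-197*(-4/3 - 42) - 25) = 57625 - (-197*(-130/3) - 25) = 57625 - (25610/3 - 25) = 57625 - 1*25535/3 = 57625 - 25535/3 = 147340/3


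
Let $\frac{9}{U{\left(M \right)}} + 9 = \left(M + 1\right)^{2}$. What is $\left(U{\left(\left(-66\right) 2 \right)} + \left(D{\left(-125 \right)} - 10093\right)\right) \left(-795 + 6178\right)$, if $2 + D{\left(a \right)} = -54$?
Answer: $- \frac{937049164737}{17152} \approx -5.4632 \cdot 10^{7}$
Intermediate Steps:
$D{\left(a \right)} = -56$ ($D{\left(a \right)} = -2 - 54 = -56$)
$U{\left(M \right)} = \frac{9}{-9 + \left(1 + M\right)^{2}}$ ($U{\left(M \right)} = \frac{9}{-9 + \left(M + 1\right)^{2}} = \frac{9}{-9 + \left(1 + M\right)^{2}}$)
$\left(U{\left(\left(-66\right) 2 \right)} + \left(D{\left(-125 \right)} - 10093\right)\right) \left(-795 + 6178\right) = \left(\frac{9}{-9 + \left(1 - 132\right)^{2}} - 10149\right) \left(-795 + 6178\right) = \left(\frac{9}{-9 + \left(1 - 132\right)^{2}} - 10149\right) 5383 = \left(\frac{9}{-9 + \left(-131\right)^{2}} - 10149\right) 5383 = \left(\frac{9}{-9 + 17161} - 10149\right) 5383 = \left(\frac{9}{17152} - 10149\right) 5383 = \left(- \frac{174075639}{17152}\right) 5383 = - \frac{937049164737}{17152}$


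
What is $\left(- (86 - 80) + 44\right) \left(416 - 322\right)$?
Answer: $3572$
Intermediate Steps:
$\left(- (86 - 80) + 44\right) \left(416 - 322\right) = \left(\left(-1\right) 6 + 44\right) 94 = \left(-6 + 44\right) 94 = 38 \cdot 94 = 3572$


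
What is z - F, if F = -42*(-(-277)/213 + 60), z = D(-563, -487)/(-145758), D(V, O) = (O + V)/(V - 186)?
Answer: 475156162323/184553921 ≈ 2574.6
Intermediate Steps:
D(V, O) = (O + V)/(-186 + V)
z = -25/2599351 (z = ((-487 - 563)/(-186 - 563))/(-145758) = (-1050/(-749))*(-1/145758) = -1/749*(-1050)*(-1/145758) = (150/107)*(-1/145758) = -25/2599351 ≈ -9.6178e-6)
F = -182798/71 (F = -42*(-(-277)/213 + 60) = -42*(-1*(-277/213) + 60) = -42*(277/213 + 60) = -42*13057/213 = -182798/71 ≈ -2574.6)
z - F = -25/2599351 - 1*(-182798/71) = -25/2599351 + 182798/71 = 475156162323/184553921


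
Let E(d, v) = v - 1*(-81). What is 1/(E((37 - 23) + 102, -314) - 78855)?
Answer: -1/79088 ≈ -1.2644e-5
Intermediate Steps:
E(d, v) = 81 + v (E(d, v) = v + 81 = 81 + v)
1/(E((37 - 23) + 102, -314) - 78855) = 1/((81 - 314) - 78855) = 1/(-233 - 78855) = 1/(-79088) = -1/79088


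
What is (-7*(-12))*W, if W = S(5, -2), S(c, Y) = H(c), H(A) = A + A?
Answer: 840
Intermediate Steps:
H(A) = 2*A
S(c, Y) = 2*c
W = 10 (W = 2*5 = 10)
(-7*(-12))*W = -7*(-12)*10 = 84*10 = 840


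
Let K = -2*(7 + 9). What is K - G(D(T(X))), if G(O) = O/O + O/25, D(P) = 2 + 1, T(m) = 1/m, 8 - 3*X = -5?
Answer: -828/25 ≈ -33.120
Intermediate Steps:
X = 13/3 (X = 8/3 - 1/3*(-5) = 8/3 + 5/3 = 13/3 ≈ 4.3333)
D(P) = 3
G(O) = 1 + O/25 (G(O) = 1 + O*(1/25) = 1 + O/25)
K = -32 (K = -2*16 = -32)
K - G(D(T(X))) = -32 - (1 + (1/25)*3) = -32 - (1 + 3/25) = -32 - 1*28/25 = -32 - 28/25 = -828/25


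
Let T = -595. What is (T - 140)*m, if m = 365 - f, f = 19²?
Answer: -2940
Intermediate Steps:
f = 361
m = 4 (m = 365 - 1*361 = 365 - 361 = 4)
(T - 140)*m = (-595 - 140)*4 = -735*4 = -2940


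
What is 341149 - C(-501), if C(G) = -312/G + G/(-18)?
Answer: 341802785/1002 ≈ 3.4112e+5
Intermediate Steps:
C(G) = -312/G - G/18 (C(G) = -312/G + G*(-1/18) = -312/G - G/18)
341149 - C(-501) = 341149 - (-312/(-501) - 1/18*(-501)) = 341149 - (-312*(-1/501) + 167/6) = 341149 - (104/167 + 167/6) = 341149 - 1*28513/1002 = 341149 - 28513/1002 = 341802785/1002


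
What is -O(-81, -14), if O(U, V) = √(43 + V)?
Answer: -√29 ≈ -5.3852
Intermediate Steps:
-O(-81, -14) = -√(43 - 14) = -√29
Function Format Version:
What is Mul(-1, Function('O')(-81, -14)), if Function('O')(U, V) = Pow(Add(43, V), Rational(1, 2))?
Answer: Mul(-1, Pow(29, Rational(1, 2))) ≈ -5.3852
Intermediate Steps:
Mul(-1, Function('O')(-81, -14)) = Mul(-1, Pow(Add(43, -14), Rational(1, 2))) = Mul(-1, Pow(29, Rational(1, 2)))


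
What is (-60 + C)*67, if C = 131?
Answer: 4757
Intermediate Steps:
(-60 + C)*67 = (-60 + 131)*67 = 71*67 = 4757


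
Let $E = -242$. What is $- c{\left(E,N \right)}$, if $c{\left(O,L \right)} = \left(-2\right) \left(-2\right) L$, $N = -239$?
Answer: $956$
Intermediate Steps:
$c{\left(O,L \right)} = 4 L$
$- c{\left(E,N \right)} = - 4 \left(-239\right) = \left(-1\right) \left(-956\right) = 956$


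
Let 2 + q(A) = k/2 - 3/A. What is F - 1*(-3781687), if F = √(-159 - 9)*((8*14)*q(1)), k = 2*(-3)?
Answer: 3781687 - 1792*I*√42 ≈ 3.7817e+6 - 11613.0*I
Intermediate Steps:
k = -6
q(A) = -5 - 3/A (q(A) = -2 + (-6/2 - 3/A) = -2 + (-6*½ - 3/A) = -2 + (-3 - 3/A) = -5 - 3/A)
F = -1792*I*√42 (F = √(-159 - 9)*((8*14)*(-5 - 3/1)) = √(-168)*(112*(-5 - 3*1)) = (2*I*√42)*(112*(-5 - 3)) = (2*I*√42)*(112*(-8)) = (2*I*√42)*(-896) = -1792*I*√42 ≈ -11613.0*I)
F - 1*(-3781687) = -1792*I*√42 - 1*(-3781687) = -1792*I*√42 + 3781687 = 3781687 - 1792*I*√42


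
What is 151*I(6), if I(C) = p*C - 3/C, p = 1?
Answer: 1661/2 ≈ 830.50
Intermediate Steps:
I(C) = C - 3/C (I(C) = 1*C - 3/C = C - 3/C)
151*I(6) = 151*(6 - 3/6) = 151*(6 - 3*⅙) = 151*(6 - ½) = 151*(11/2) = 1661/2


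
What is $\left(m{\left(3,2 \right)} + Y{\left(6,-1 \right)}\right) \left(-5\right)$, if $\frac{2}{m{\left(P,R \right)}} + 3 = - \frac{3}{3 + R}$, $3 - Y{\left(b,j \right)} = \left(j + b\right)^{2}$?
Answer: $\frac{1015}{9} \approx 112.78$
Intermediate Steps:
$Y{\left(b,j \right)} = 3 - \left(b + j\right)^{2}$ ($Y{\left(b,j \right)} = 3 - \left(j + b\right)^{2} = 3 - \left(b + j\right)^{2}$)
$m{\left(P,R \right)} = \frac{2}{-3 - \frac{3}{3 + R}}$
$\left(m{\left(3,2 \right)} + Y{\left(6,-1 \right)}\right) \left(-5\right) = \left(\frac{2 \left(-3 - 2\right)}{3 \left(4 + 2\right)} + \left(3 - \left(6 - 1\right)^{2}\right)\right) \left(-5\right) = \left(\frac{2 \left(-3 - 2\right)}{3 \cdot 6} + \left(3 - 5^{2}\right)\right) \left(-5\right) = \left(\frac{2}{3} \cdot \frac{1}{6} \left(-5\right) + \left(3 - 25\right)\right) \left(-5\right) = \left(- \frac{5}{9} + \left(3 - 25\right)\right) \left(-5\right) = \left(- \frac{5}{9} - 22\right) \left(-5\right) = \left(- \frac{203}{9}\right) \left(-5\right) = \frac{1015}{9}$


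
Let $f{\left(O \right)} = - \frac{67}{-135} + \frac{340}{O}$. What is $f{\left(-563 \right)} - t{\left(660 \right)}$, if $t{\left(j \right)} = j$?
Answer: $- \frac{50171479}{76005} \approx -660.11$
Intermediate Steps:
$f{\left(O \right)} = \frac{67}{135} + \frac{340}{O}$ ($f{\left(O \right)} = \left(-67\right) \left(- \frac{1}{135}\right) + \frac{340}{O} = \frac{67}{135} + \frac{340}{O}$)
$f{\left(-563 \right)} - t{\left(660 \right)} = \left(\frac{67}{135} + \frac{340}{-563}\right) - 660 = \left(\frac{67}{135} + 340 \left(- \frac{1}{563}\right)\right) - 660 = \left(\frac{67}{135} - \frac{340}{563}\right) - 660 = - \frac{8179}{76005} - 660 = - \frac{50171479}{76005}$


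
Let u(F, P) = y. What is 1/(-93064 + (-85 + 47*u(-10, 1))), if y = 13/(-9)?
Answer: -9/838952 ≈ -1.0728e-5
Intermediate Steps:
y = -13/9 (y = 13*(-⅑) = -13/9 ≈ -1.4444)
u(F, P) = -13/9
1/(-93064 + (-85 + 47*u(-10, 1))) = 1/(-93064 + (-85 + 47*(-13/9))) = 1/(-93064 + (-85 - 611/9)) = 1/(-93064 - 1376/9) = 1/(-838952/9) = -9/838952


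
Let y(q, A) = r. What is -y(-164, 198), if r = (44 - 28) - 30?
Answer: 14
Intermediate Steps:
r = -14 (r = 16 - 30 = -14)
y(q, A) = -14
-y(-164, 198) = -1*(-14) = 14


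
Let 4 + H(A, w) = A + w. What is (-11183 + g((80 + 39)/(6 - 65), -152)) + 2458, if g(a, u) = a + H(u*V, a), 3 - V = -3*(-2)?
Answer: -488345/59 ≈ -8277.0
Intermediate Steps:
V = -3 (V = 3 - (-3)*(-2) = 3 - 1*6 = 3 - 6 = -3)
H(A, w) = -4 + A + w (H(A, w) = -4 + (A + w) = -4 + A + w)
g(a, u) = -4 - 3*u + 2*a (g(a, u) = a + (-4 + u*(-3) + a) = a + (-4 - 3*u + a) = a + (-4 + a - 3*u) = -4 - 3*u + 2*a)
(-11183 + g((80 + 39)/(6 - 65), -152)) + 2458 = (-11183 + (-4 - 3*(-152) + 2*((80 + 39)/(6 - 65)))) + 2458 = (-11183 + (-4 + 456 + 2*(119/(-59)))) + 2458 = (-11183 + (-4 + 456 + 2*(119*(-1/59)))) + 2458 = (-11183 + (-4 + 456 + 2*(-119/59))) + 2458 = (-11183 + (-4 + 456 - 238/59)) + 2458 = (-11183 + 26430/59) + 2458 = -633367/59 + 2458 = -488345/59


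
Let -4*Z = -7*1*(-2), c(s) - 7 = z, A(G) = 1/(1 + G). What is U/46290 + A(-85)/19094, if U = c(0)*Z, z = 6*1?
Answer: -12170593/12374057640 ≈ -0.00098356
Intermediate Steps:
z = 6
c(s) = 13 (c(s) = 7 + 6 = 13)
Z = -7/2 (Z = -(-7*1)*(-2)/4 = -(-7)*(-2)/4 = -1/4*14 = -7/2 ≈ -3.5000)
U = -91/2 (U = 13*(-7/2) = -91/2 ≈ -45.500)
U/46290 + A(-85)/19094 = -91/2/46290 + 1/((1 - 85)*19094) = -91/2*1/46290 + (1/19094)/(-84) = -91/92580 - 1/84*1/19094 = -91/92580 - 1/1603896 = -12170593/12374057640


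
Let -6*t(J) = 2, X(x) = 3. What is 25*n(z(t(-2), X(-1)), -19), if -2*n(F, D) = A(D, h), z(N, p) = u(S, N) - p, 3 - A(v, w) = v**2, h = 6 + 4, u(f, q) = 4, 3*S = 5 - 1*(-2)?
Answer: 4475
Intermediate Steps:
S = 7/3 (S = (5 - 1*(-2))/3 = (5 + 2)/3 = (1/3)*7 = 7/3 ≈ 2.3333)
t(J) = -1/3 (t(J) = -1/6*2 = -1/3)
h = 10
A(v, w) = 3 - v**2
z(N, p) = 4 - p
n(F, D) = -3/2 + D**2/2 (n(F, D) = -(3 - D**2)/2 = -3/2 + D**2/2)
25*n(z(t(-2), X(-1)), -19) = 25*(-3/2 + (1/2)*(-19)**2) = 25*(-3/2 + (1/2)*361) = 25*(-3/2 + 361/2) = 25*179 = 4475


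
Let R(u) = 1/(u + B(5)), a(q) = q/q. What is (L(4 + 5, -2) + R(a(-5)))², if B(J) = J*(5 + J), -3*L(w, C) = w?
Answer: 23104/2601 ≈ 8.8827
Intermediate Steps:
L(w, C) = -w/3
a(q) = 1
R(u) = 1/(50 + u) (R(u) = 1/(u + 5*(5 + 5)) = 1/(u + 5*10) = 1/(u + 50) = 1/(50 + u))
(L(4 + 5, -2) + R(a(-5)))² = (-(4 + 5)/3 + 1/(50 + 1))² = (-⅓*9 + 1/51)² = (-3 + 1/51)² = (-152/51)² = 23104/2601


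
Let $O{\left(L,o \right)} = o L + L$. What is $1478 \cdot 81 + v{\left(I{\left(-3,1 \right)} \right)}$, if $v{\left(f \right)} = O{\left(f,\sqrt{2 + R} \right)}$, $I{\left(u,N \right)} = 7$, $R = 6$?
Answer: $119725 + 14 \sqrt{2} \approx 1.1974 \cdot 10^{5}$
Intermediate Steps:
$O{\left(L,o \right)} = L + L o$ ($O{\left(L,o \right)} = L o + L = L + L o$)
$v{\left(f \right)} = f \left(1 + 2 \sqrt{2}\right)$ ($v{\left(f \right)} = f \left(1 + \sqrt{2 + 6}\right) = f \left(1 + \sqrt{8}\right) = f \left(1 + 2 \sqrt{2}\right)$)
$1478 \cdot 81 + v{\left(I{\left(-3,1 \right)} \right)} = 1478 \cdot 81 + 7 \left(1 + 2 \sqrt{2}\right) = 119718 + \left(7 + 14 \sqrt{2}\right) = 119725 + 14 \sqrt{2}$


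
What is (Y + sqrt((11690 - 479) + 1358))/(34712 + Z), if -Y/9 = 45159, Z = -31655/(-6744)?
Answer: -2740970664/234129383 + 6744*sqrt(12569)/234129383 ≈ -11.704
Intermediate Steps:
Z = 31655/6744 (Z = -31655*(-1/6744) = 31655/6744 ≈ 4.6938)
Y = -406431 (Y = -9*45159 = -406431)
(Y + sqrt((11690 - 479) + 1358))/(34712 + Z) = (-406431 + sqrt((11690 - 479) + 1358))/(34712 + 31655/6744) = (-406431 + sqrt(11211 + 1358))/(234129383/6744) = (-406431 + sqrt(12569))*(6744/234129383) = -2740970664/234129383 + 6744*sqrt(12569)/234129383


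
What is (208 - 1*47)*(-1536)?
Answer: -247296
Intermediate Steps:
(208 - 1*47)*(-1536) = (208 - 47)*(-1536) = 161*(-1536) = -247296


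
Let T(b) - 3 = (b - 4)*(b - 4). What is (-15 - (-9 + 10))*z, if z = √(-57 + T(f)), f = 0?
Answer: -16*I*√38 ≈ -98.631*I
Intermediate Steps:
T(b) = 3 + (-4 + b)² (T(b) = 3 + (b - 4)*(b - 4) = 3 + (-4 + b)*(-4 + b) = 3 + (-4 + b)²)
z = I*√38 (z = √(-57 + (3 + (-4 + 0)²)) = √(-57 + (3 + (-4)²)) = √(-57 + (3 + 16)) = √(-57 + 19) = √(-38) = I*√38 ≈ 6.1644*I)
(-15 - (-9 + 10))*z = (-15 - (-9 + 10))*(I*√38) = (-15 - 1*1)*(I*√38) = (-15 - 1)*(I*√38) = -16*I*√38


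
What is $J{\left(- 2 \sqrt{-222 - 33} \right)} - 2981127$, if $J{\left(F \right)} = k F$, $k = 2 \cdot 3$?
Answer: $-2981127 - 12 i \sqrt{255} \approx -2.9811 \cdot 10^{6} - 191.62 i$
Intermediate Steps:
$k = 6$
$J{\left(F \right)} = 6 F$
$J{\left(- 2 \sqrt{-222 - 33} \right)} - 2981127 = 6 \left(- 2 \sqrt{-222 - 33}\right) - 2981127 = 6 \left(- 2 \sqrt{-255}\right) - 2981127 = 6 \left(- 2 i \sqrt{255}\right) - 2981127 = - 12 i \sqrt{255} - 2981127 = -2981127 - 12 i \sqrt{255}$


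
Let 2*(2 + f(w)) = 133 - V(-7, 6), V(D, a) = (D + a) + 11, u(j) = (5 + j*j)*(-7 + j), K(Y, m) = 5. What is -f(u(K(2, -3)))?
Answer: -119/2 ≈ -59.500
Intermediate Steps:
u(j) = (-7 + j)*(5 + j²) (u(j) = (5 + j²)*(-7 + j) = (-7 + j)*(5 + j²))
V(D, a) = 11 + D + a
f(w) = 119/2 (f(w) = -2 + (133 - (11 - 7 + 6))/2 = -2 + (133 - 1*10)/2 = -2 + (133 - 10)/2 = -2 + (½)*123 = -2 + 123/2 = 119/2)
-f(u(K(2, -3))) = -1*119/2 = -119/2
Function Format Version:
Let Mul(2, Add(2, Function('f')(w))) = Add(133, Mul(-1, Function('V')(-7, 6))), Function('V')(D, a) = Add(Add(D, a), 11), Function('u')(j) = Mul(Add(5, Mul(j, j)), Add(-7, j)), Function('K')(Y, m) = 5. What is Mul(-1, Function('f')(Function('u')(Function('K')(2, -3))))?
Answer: Rational(-119, 2) ≈ -59.500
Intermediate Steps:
Function('u')(j) = Mul(Add(-7, j), Add(5, Pow(j, 2))) (Function('u')(j) = Mul(Add(5, Pow(j, 2)), Add(-7, j)) = Mul(Add(-7, j), Add(5, Pow(j, 2))))
Function('V')(D, a) = Add(11, D, a)
Function('f')(w) = Rational(119, 2) (Function('f')(w) = Add(-2, Mul(Rational(1, 2), Add(133, Mul(-1, Add(11, -7, 6))))) = Add(-2, Mul(Rational(1, 2), Add(133, Mul(-1, 10)))) = Add(-2, Mul(Rational(1, 2), Add(133, -10))) = Add(-2, Mul(Rational(1, 2), 123)) = Add(-2, Rational(123, 2)) = Rational(119, 2))
Mul(-1, Function('f')(Function('u')(Function('K')(2, -3)))) = Mul(-1, Rational(119, 2)) = Rational(-119, 2)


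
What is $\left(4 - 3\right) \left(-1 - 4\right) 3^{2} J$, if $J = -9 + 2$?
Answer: $315$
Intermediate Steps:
$J = -7$
$\left(4 - 3\right) \left(-1 - 4\right) 3^{2} J = \left(4 - 3\right) \left(-1 - 4\right) 3^{2} \left(-7\right) = 1 \left(-5\right) 9 \left(-7\right) = \left(-5\right) 9 \left(-7\right) = \left(-45\right) \left(-7\right) = 315$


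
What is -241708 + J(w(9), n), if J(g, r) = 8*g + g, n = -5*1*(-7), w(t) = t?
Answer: -241627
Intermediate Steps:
n = 35 (n = -5*(-7) = 35)
J(g, r) = 9*g
-241708 + J(w(9), n) = -241708 + 9*9 = -241708 + 81 = -241627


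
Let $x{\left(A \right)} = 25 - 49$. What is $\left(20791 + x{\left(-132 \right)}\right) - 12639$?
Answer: $8128$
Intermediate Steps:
$x{\left(A \right)} = -24$ ($x{\left(A \right)} = 25 - 49 = -24$)
$\left(20791 + x{\left(-132 \right)}\right) - 12639 = \left(20791 - 24\right) - 12639 = 20767 - 12639 = 8128$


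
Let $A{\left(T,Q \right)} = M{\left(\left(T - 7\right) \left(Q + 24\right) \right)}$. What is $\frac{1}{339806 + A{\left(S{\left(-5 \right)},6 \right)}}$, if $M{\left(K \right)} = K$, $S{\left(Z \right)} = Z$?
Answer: $\frac{1}{339446} \approx 2.946 \cdot 10^{-6}$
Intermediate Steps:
$A{\left(T,Q \right)} = \left(-7 + T\right) \left(24 + Q\right)$ ($A{\left(T,Q \right)} = \left(T - 7\right) \left(Q + 24\right) = \left(-7 + T\right) \left(24 + Q\right)$)
$\frac{1}{339806 + A{\left(S{\left(-5 \right)},6 \right)}} = \frac{1}{339806 + \left(-168 - 42 + 24 \left(-5\right) + 6 \left(-5\right)\right)} = \frac{1}{339806 - 360} = \frac{1}{339446}$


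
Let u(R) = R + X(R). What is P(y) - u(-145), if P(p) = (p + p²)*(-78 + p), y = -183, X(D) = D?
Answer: -8692576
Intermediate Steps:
P(p) = (-78 + p)*(p + p²)
u(R) = 2*R (u(R) = R + R = 2*R)
P(y) - u(-145) = -183*(-78 + (-183)² - 77*(-183)) - 2*(-145) = -183*(-78 + 33489 + 14091) - 1*(-290) = -183*47502 + 290 = -8692866 + 290 = -8692576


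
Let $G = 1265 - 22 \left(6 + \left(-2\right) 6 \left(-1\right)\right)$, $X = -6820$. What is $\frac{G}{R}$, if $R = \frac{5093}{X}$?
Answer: $- \frac{538780}{463} \approx -1163.7$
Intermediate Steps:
$G = 869$ ($G = 1265 - 22 \left(6 - -12\right) = 1265 - 22 \left(6 + 12\right) = 1265 - 396 = 869$)
$R = - \frac{463}{620}$ ($R = \frac{5093}{-6820} = 5093 \left(- \frac{1}{6820}\right) = - \frac{463}{620} \approx -0.74677$)
$\frac{G}{R} = \frac{869}{- \frac{463}{620}} = 869 \left(- \frac{620}{463}\right) = - \frac{538780}{463}$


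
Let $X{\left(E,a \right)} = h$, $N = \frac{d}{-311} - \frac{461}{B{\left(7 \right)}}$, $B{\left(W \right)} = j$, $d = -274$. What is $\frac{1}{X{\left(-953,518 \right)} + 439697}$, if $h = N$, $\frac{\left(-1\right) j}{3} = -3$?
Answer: $\frac{2799}{1230570998} \approx 2.2746 \cdot 10^{-6}$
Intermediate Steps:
$j = 9$ ($j = \left(-3\right) \left(-3\right) = 9$)
$B{\left(W \right)} = 9$
$N = - \frac{140905}{2799}$ ($N = - \frac{274}{-311} - \frac{461}{9} = \left(-274\right) \left(- \frac{1}{311}\right) - \frac{461}{9} = \frac{274}{311} - \frac{461}{9} = - \frac{140905}{2799} \approx -50.341$)
$h = - \frac{140905}{2799} \approx -50.341$
$X{\left(E,a \right)} = - \frac{140905}{2799}$
$\frac{1}{X{\left(-953,518 \right)} + 439697} = \frac{1}{- \frac{140905}{2799} + 439697} = \frac{1}{\frac{1230570998}{2799}} = \frac{2799}{1230570998}$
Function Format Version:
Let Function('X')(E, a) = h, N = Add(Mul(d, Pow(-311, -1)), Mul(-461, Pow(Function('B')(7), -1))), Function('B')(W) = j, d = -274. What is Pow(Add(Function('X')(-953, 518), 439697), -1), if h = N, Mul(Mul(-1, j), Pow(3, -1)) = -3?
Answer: Rational(2799, 1230570998) ≈ 2.2746e-6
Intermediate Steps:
j = 9 (j = Mul(-3, -3) = 9)
Function('B')(W) = 9
N = Rational(-140905, 2799) (N = Add(Mul(-274, Pow(-311, -1)), Mul(-461, Pow(9, -1))) = Add(Mul(-274, Rational(-1, 311)), Mul(-461, Rational(1, 9))) = Add(Rational(274, 311), Rational(-461, 9)) = Rational(-140905, 2799) ≈ -50.341)
h = Rational(-140905, 2799) ≈ -50.341
Function('X')(E, a) = Rational(-140905, 2799)
Pow(Add(Function('X')(-953, 518), 439697), -1) = Pow(Add(Rational(-140905, 2799), 439697), -1) = Pow(Rational(1230570998, 2799), -1) = Rational(2799, 1230570998)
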